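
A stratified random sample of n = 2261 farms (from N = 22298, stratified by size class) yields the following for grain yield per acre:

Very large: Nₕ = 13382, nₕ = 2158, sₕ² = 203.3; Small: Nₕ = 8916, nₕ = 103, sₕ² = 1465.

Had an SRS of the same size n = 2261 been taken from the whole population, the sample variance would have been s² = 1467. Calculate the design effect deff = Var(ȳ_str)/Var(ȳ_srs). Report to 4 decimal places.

Var(ȳ_str) = Σ Wₕ²(1−fₕ)sₕ²/nₕ with Wₕ = Nₕ/22298:
  Very large: (13382/22298)²·(1−2158/13382)·203.3/2158 = 0.028459207
  Small: (8916/22298)²·(1−103/8916)·1465/103 = 2.2478245
  → Var(ȳ_str) = 2.2762837.
Var(ȳ_srs) = (1 − 2261/22298)·1467/2261 = 0.5830373.
deff = 2.2762837 / 0.5830373 = 3.9042.

3.9042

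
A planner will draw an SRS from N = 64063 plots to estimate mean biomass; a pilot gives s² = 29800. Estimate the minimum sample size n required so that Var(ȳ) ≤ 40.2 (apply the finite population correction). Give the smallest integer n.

733

Without fpc, n₀ = s²/D = 29800/40.2 = 741.2935.
With fpc, (1 − n/N)·s²/n ≤ D requires n ≥ n₀/(1 + n₀/N) = 741.2935/(1 + 741.2935/64063) = 732.8139.
Rounding up, n = 733.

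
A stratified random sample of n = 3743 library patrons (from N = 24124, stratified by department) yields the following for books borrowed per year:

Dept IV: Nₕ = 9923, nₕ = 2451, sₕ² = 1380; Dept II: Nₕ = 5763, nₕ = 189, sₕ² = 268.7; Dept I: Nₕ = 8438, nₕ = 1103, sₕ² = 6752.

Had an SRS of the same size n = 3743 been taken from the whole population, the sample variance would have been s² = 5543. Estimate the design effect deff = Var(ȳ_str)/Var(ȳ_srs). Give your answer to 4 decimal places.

Var(ȳ_str) = Σ Wₕ²(1−fₕ)sₕ²/nₕ with Wₕ = Nₕ/24124:
  Dept IV: (9923/24124)²·(1−2451/9923)·1380/2451 = 0.071732669
  Dept II: (5763/24124)²·(1−189/5763)·268.7/189 = 0.078473461
  Dept I: (8438/24124)²·(1−1103/8438)·6752/1103 = 0.65102538
  → Var(ȳ_str) = 0.80123151.
Var(ȳ_srs) = (1 − 3743/24124)·5543/3743 = 1.2511265.
deff = 0.80123151 / 1.2511265 = 0.6404.

0.6404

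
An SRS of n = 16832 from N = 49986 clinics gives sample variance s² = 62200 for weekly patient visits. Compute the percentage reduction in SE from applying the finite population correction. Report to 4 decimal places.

f = n/N = 16832/49986 = 0.33673429.
SE_no-fpc = √(s²/n) = 1.9223273; SE_fpc = √((1−f)s²/n) = 1.565565.
Ratio = √(1−f) = 0.81441127. Reduction = 100·(1 − 0.81441127) = 18.5589%.

18.5589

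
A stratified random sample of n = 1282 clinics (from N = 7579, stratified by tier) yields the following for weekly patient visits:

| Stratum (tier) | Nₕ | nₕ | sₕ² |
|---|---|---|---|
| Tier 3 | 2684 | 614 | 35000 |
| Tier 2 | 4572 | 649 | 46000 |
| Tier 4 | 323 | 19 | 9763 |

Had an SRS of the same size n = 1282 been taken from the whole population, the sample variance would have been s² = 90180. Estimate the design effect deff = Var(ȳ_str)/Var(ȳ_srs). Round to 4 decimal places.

Var(ȳ_str) = Σ Wₕ²(1−fₕ)sₕ²/nₕ with Wₕ = Nₕ/7579:
  Tier 3: (2684/7579)²·(1−614/2684)·35000/614 = 5.513517
  Tier 2: (4572/7579)²·(1−649/4572)·46000/649 = 22.131653
  Tier 4: (323/7579)²·(1−19/323)·9763/19 = 0.87837907
  → Var(ȳ_str) = 28.523549.
Var(ȳ_srs) = (1 − 1282/7579)·90180/1282 = 58.444546.
deff = 28.523549 / 58.444546 = 0.4880.

0.4880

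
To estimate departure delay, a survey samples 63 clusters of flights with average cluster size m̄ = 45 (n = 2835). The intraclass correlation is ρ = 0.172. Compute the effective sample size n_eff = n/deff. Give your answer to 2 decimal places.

deff = 1 + (45 − 1)·0.172 = 1 + 7.568 = 8.568.
n_eff = 2835 / 8.568 = 330.88.

330.88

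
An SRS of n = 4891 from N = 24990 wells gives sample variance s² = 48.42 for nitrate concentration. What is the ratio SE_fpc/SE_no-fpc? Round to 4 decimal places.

f = n/N = 4891/24990 = 0.19571829.
SE_no-fpc = √(s²/n) = 0.099497819; SE_fpc = √((1−f)s²/n) = 0.08923139.
Ratio = √(1−f) = 0.89681755.

0.8968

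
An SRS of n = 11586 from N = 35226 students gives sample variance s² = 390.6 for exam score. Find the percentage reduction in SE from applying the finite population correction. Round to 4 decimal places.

f = n/N = 11586/35226 = 0.32890479.
SE_no-fpc = √(s²/n) = 0.18361128; SE_fpc = √((1−f)s²/n) = 0.1504151.
Ratio = √(1−f) = 0.81920401. Reduction = 100·(1 − 0.81920401) = 18.0796%.

18.0796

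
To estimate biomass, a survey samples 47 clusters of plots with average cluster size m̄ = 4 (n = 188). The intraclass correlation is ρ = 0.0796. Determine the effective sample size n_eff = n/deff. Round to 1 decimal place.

151.8

deff = 1 + (4 − 1)·0.0796 = 1 + 0.2388 = 1.2388.
n_eff = 188 / 1.2388 = 151.8.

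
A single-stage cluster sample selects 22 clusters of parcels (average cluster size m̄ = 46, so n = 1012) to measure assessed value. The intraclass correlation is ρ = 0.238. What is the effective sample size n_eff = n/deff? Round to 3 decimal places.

86.422

deff = 1 + (46 − 1)·0.238 = 1 + 10.71 = 11.71.
n_eff = 1012 / 11.71 = 86.422.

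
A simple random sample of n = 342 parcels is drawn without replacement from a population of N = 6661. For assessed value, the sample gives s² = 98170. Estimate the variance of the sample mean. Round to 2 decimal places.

272.31

Under SRS without replacement, Var(ȳ) = (1 − f)·s²/n with f = n/N = 342/6661 = 0.05134364.
Var(ȳ) = (1 − 0.05134364)·98170/342 = 0.94865636·287.04678 = 272.30876.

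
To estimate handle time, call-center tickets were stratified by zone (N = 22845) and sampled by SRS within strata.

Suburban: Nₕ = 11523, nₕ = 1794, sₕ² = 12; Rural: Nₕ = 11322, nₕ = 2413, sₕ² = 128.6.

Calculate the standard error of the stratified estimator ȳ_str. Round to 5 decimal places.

0.10834

Var(ȳ_str) = Σₕ Wₕ²(1 − fₕ)sₕ²/nₕ with Wₕ = Nₕ/N, N = 22845.
Suburban: Wₕ = 0.50439921; term = 0.50439921²·(1 − 0.15568862)·12/1794 = 0.0014368461.
Rural: Wₕ = 0.49560079; term = 0.49560079²·(1 − 0.21312489)·128.6/2413 = 0.010300384.
Sum = 0.01173723.
SE = √(0.01173723) = 0.10834.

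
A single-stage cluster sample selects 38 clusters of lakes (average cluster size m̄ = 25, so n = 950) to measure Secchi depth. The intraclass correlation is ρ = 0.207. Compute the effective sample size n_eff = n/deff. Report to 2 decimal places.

159.18

deff = 1 + (25 − 1)·0.207 = 1 + 4.968 = 5.968.
n_eff = 950 / 5.968 = 159.18.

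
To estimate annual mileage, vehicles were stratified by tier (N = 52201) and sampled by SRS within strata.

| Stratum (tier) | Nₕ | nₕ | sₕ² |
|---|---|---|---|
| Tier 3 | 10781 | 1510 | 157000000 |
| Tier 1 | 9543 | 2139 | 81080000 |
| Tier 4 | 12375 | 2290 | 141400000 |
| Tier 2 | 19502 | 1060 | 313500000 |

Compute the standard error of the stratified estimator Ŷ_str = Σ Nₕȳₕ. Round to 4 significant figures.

Var(Ŷ_str) = Σₕ Nₕ²(1 − fₕ)sₕ²/nₕ.
Tier 3: 10781²·(1 − 1510/10781)·157000000/1510 = 1.039222 × 10^13.
Tier 1: 9543²·(1 − 2139/9543)·81080000/2139 = 2.6782696 × 10^12.
Tier 4: 12375²·(1 − 2290/12375)·141400000/2290 = 7.706107 × 10^12.
Tier 2: 19502²·(1 − 1060/19502)·313500000/1060 = 1.0636992 × 10^14.
Sum = 1.2714652 × 10^14.
SE = √(1.2714652 × 10^14) = 1.128 × 10^7.

1.128 × 10^7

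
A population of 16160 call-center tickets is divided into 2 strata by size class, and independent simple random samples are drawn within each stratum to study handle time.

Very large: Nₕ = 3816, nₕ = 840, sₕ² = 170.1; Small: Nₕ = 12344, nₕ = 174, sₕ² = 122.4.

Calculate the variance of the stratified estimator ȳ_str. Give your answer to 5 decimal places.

0.41347

Var(ȳ_str) = Σₕ Wₕ²(1 − fₕ)sₕ²/nₕ with Wₕ = Nₕ/N, N = 16160.
Very large: Wₕ = 0.23613861; term = 0.23613861²·(1 − 0.22012579)·170.1/840 = 0.0088060999.
Small: Wₕ = 0.76386139; term = 0.76386139²·(1 − 0.01409592)·122.4/174 = 0.40466528.
Sum = 0.41347138.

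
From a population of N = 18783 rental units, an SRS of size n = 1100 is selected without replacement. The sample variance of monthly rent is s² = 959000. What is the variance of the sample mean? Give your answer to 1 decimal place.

820.8

Under SRS without replacement, Var(ȳ) = (1 − f)·s²/n with f = n/N = 1100/18783 = 0.05856359.
Var(ȳ) = (1 − 0.05856359)·959000/1100 = 0.94143641·871.81818 = 820.76138.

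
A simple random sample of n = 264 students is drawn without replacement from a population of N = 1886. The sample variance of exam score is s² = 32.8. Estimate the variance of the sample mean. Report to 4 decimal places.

0.1069

Under SRS without replacement, Var(ȳ) = (1 − f)·s²/n with f = n/N = 264/1886 = 0.13997879.
Var(ȳ) = (1 − 0.13997879)·32.8/264 = 0.86002121·0.12424242 = 0.10685112.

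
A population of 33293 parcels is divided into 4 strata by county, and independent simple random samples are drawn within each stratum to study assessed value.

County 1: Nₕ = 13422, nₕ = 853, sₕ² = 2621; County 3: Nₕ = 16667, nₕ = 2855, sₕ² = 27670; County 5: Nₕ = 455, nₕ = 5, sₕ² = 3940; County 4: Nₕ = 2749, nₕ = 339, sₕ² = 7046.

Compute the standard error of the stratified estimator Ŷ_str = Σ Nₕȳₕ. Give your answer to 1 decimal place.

Var(Ŷ_str) = Σₕ Nₕ²(1 − fₕ)sₕ²/nₕ.
County 1: 13422²·(1 − 853/13422)·2621/853 = 5.1836533 × 10^8.
County 3: 16667²·(1 − 2855/16667)·27670/2855 = 2.2310898 × 10^9.
County 5: 455²·(1 − 5/455)·3940/5 = 1.61343 × 10^8.
County 4: 2749²·(1 − 339/2749)·7046/339 = 1.3770025 × 10^8.
Sum = 3.0484984 × 10^9.
SE = √(3.0484984 × 10^9) = 55213.2.

55213.2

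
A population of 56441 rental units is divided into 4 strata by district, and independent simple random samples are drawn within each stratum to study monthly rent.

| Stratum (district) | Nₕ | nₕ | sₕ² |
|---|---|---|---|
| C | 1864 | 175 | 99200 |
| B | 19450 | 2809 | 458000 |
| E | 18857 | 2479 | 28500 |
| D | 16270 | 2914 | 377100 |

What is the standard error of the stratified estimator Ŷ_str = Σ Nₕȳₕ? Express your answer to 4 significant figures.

Var(Ŷ_str) = Σₕ Nₕ²(1 − fₕ)sₕ²/nₕ.
C: 1864²·(1 − 175/1864)·99200/175 = 1.7846341 × 10^9.
B: 19450²·(1 − 2809/19450)·458000/2809 = 5.2773119 × 10^10.
E: 18857²·(1 − 2479/18857)·28500/2479 = 3.5506004 × 10^9.
D: 16270²·(1 − 2914/16270)·377100/2914 = 2.8121012 × 10^10.
Sum = 8.6229366 × 10^10.
SE = √(8.6229366 × 10^10) = 293600.

293600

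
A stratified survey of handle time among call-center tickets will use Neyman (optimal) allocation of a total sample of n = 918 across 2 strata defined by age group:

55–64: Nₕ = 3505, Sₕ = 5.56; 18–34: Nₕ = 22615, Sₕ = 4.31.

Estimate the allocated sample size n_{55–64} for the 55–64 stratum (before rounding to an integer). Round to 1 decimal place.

153.0

Neyman allocation: nₕ = n·NₕSₕ / Σⱼ NⱼSⱼ.
Σ NⱼSⱼ = 3505·5.56 + 22615·4.31 = 116958.45.
n_{55–64} = 918·3505·5.56 / 116958.45 = 153.0.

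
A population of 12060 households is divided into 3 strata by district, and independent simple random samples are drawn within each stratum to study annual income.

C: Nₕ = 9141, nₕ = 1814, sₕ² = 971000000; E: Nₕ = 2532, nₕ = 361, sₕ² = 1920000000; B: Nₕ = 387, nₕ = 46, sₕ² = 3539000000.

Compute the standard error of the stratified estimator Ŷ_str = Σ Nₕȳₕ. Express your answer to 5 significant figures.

Var(Ŷ_str) = Σₕ Nₕ²(1 − fₕ)sₕ²/nₕ.
C: 9141²·(1 − 1814/9141)·971000000/1814 = 3.5851047 × 10^13.
E: 2532²·(1 − 361/2532)·1920000000/361 = 2.9235973 × 10^13.
B: 387²·(1 − 46/387)·3539000000/46 = 1.0152852 × 10^13.
Sum = 7.5239872 × 10^13.
SE = √(7.5239872 × 10^13) = 8.6741 × 10^6.

8.6741 × 10^6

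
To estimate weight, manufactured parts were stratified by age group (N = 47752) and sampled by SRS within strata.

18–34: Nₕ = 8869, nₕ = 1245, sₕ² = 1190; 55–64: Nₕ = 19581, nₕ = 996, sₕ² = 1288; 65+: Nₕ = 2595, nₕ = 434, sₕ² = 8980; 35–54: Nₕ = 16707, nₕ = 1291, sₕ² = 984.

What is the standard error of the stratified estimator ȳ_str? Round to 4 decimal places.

Var(ȳ_str) = Σₕ Wₕ²(1 − fₕ)sₕ²/nₕ with Wₕ = Nₕ/N, N = 47752.
18–34: Wₕ = 0.18573044; term = 0.18573044²·(1 − 0.14037659)·1190/1245 = 0.028343405.
55–64: Wₕ = 0.41005612; term = 0.41005612²·(1 − 0.05086564)·1288/996 = 0.20638153.
65+: Wₕ = 0.05434327; term = 0.05434327²·(1 − 0.16724470)·8980/434 = 0.050885683.
35–54: Wₕ = 0.34987016; term = 0.34987016²·(1 − 0.07727300)·984/1291 = 0.086090633.
Sum = 0.37170125.
SE = √(0.37170125) = 0.6097.

0.6097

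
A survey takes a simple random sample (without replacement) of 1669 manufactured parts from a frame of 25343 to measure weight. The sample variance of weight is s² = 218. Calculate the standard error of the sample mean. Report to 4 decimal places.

Under SRS without replacement, Var(ȳ) = (1 − f)·s²/n with f = n/N = 1669/25343 = 0.06585645.
Var(ȳ) = (1 − 0.06585645)·218/1669 = 0.93414355·0.13061714 = 0.12201516.
SE(ȳ) = √(0.12201516) = 0.3493.

0.3493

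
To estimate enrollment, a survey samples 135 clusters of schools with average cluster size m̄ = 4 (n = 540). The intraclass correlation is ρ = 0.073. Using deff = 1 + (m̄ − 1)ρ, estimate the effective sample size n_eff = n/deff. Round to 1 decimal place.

443.0

deff = 1 + (4 − 1)·0.073 = 1 + 0.219 = 1.219.
n_eff = 540 / 1.219 = 443.0.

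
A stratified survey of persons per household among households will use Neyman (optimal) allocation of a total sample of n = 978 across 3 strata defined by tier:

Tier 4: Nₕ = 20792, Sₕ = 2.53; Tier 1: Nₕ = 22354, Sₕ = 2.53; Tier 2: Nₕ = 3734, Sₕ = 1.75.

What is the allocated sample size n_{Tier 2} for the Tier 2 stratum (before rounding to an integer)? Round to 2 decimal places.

55.24

Neyman allocation: nₕ = n·NₕSₕ / Σⱼ NⱼSⱼ.
Σ NⱼSⱼ = 20792·2.53 + 22354·2.53 + 3734·1.75 = 115693.88.
n_{Tier 2} = 978·3734·1.75 / 115693.88 = 55.24.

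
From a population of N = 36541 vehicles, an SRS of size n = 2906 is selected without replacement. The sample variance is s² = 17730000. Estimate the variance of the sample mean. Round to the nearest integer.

5616

Under SRS without replacement, Var(ȳ) = (1 − f)·s²/n with f = n/N = 2906/36541 = 0.07952711.
Var(ȳ) = (1 − 0.07952711)·17730000/2906 = 0.92047289·6101.17 = 5615.9616.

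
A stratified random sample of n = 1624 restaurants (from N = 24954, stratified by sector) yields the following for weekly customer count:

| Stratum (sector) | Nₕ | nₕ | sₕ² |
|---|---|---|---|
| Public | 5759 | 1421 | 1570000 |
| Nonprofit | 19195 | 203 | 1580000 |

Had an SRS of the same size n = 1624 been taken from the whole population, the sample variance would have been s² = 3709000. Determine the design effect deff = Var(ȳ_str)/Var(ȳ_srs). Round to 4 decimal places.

Var(ȳ_str) = Σ Wₕ²(1−fₕ)sₕ²/nₕ with Wₕ = Nₕ/24954:
  Public: (5759/24954)²·(1−1421/5759)·1570000/1421 = 44.326339
  Nonprofit: (19195/24954)²·(1−203/19195)·1580000/203 = 4556.5855
  → Var(ȳ_str) = 4600.9118.
Var(ȳ_srs) = (1 − 1624/24954)·3709000/1624 = 2135.2335.
deff = 4600.9118 / 2135.2335 = 2.1548.

2.1548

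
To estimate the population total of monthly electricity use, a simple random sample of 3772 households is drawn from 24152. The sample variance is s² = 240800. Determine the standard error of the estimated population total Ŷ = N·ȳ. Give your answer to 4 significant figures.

Var(Ŷ) = N²·Var(ȳ) = N²·(1 − n/N)·s²/n.
f = 3772/24152 = 0.15617754; Var(ȳ) = 0.84382246·240800/3772 = 53.868623.
Var(Ŷ) = 24152² · 53.868623 = 3.1422597 × 10^10.
SE(Ŷ) = √(3.1422597 × 10^10) = 177300.

177300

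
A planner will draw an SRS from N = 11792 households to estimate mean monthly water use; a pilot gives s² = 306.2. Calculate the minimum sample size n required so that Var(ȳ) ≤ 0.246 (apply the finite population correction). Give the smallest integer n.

1126

Without fpc, n₀ = s²/D = 306.2/0.246 = 1244.7154.
With fpc, (1 − n/N)·s²/n ≤ D requires n ≥ n₀/(1 + n₀/N) = 1244.7154/(1 + 1244.7154/11792) = 1125.8729.
Rounding up, n = 1126.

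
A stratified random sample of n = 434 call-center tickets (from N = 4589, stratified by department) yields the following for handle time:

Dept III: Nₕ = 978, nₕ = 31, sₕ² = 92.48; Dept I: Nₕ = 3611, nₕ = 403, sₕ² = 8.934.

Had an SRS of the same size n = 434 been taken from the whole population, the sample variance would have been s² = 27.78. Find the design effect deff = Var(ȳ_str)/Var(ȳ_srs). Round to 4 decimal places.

2.4742

Var(ȳ_str) = Σ Wₕ²(1−fₕ)sₕ²/nₕ with Wₕ = Nₕ/4589:
  Dept III: (978/4589)²·(1−31/978)·92.48/31 = 0.13120151
  Dept I: (3611/4589)²·(1−403/3611)·8.934/403 = 0.012194574
  → Var(ȳ_str) = 0.14339608.
Var(ȳ_srs) = (1 − 434/4589)·27.78/434 = 0.05795561.
deff = 0.14339608 / 0.05795561 = 2.4742.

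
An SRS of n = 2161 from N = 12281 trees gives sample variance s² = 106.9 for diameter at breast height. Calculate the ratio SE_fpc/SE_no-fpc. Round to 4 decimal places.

f = n/N = 2161/12281 = 0.17596287.
SE_no-fpc = √(s²/n) = 0.22241367; SE_fpc = √((1−f)s²/n) = 0.20189932.
Ratio = √(1−f) = 0.90776491.

0.9078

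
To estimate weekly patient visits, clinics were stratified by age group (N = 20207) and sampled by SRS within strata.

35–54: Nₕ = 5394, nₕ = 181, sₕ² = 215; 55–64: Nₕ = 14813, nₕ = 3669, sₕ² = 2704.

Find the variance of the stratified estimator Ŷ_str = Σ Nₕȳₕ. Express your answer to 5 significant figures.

1.5506 × 10^8

Var(Ŷ_str) = Σₕ Nₕ²(1 − fₕ)sₕ²/nₕ.
35–54: 5394²·(1 − 181/5394)·215/181 = 3.3400929 × 10^7.
55–64: 14813²·(1 − 3669/14813)·2704/3669 = 1.2165868 × 10^8.
Sum = 1.5505961 × 10^8.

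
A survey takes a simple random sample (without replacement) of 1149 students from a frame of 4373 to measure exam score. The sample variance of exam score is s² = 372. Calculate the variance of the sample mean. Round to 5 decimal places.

Under SRS without replacement, Var(ȳ) = (1 − f)·s²/n with f = n/N = 1149/4373 = 0.26274869.
Var(ȳ) = (1 − 0.26274869)·372/1149 = 0.73725131·0.32375979 = 0.23869233.

0.23869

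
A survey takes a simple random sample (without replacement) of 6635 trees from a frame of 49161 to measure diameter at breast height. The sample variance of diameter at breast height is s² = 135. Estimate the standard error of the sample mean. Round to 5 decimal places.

0.13267

Under SRS without replacement, Var(ȳ) = (1 − f)·s²/n with f = n/N = 6635/49161 = 0.13496471.
Var(ȳ) = (1 − 0.13496471)·135/6635 = 0.86503529·0.020346647 = 0.017600567.
SE(ȳ) = √(0.017600567) = 0.13267.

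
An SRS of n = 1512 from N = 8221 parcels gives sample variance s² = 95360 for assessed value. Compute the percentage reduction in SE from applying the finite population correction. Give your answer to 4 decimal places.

9.6628

f = n/N = 1512/8221 = 0.18391923.
SE_no-fpc = √(s²/n) = 7.9415857; SE_fpc = √((1−f)s²/n) = 7.1742053.
Ratio = √(1−f) = 0.90337189. Reduction = 100·(1 − 0.90337189) = 9.6628%.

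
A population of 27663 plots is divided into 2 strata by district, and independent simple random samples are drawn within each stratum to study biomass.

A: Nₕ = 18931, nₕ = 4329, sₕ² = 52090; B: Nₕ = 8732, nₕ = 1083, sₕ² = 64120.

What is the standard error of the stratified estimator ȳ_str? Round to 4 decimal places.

3.0845

Var(ȳ_str) = Σₕ Wₕ²(1 − fₕ)sₕ²/nₕ with Wₕ = Nₕ/N, N = 27663.
A: Wₕ = 0.68434371; term = 0.68434371²·(1 − 0.22867255)·52090/4329 = 4.3466445.
B: Wₕ = 0.31565629; term = 0.31565629²·(1 − 0.12402657)·64120/1083 = 5.1675524.
Sum = 9.5141969.
SE = √(9.5141969) = 3.0845.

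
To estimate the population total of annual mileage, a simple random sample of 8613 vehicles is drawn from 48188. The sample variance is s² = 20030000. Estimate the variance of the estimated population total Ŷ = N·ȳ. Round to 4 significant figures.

Var(Ŷ) = N²·Var(ȳ) = N²·(1 − n/N)·s²/n.
f = 8613/48188 = 0.17873745; Var(ȳ) = 0.82126255·20030000/8613 = 1909.8907.
Var(Ŷ) = 48188² · 1909.8907 = 4.4349254 × 10^12.

4.435 × 10^12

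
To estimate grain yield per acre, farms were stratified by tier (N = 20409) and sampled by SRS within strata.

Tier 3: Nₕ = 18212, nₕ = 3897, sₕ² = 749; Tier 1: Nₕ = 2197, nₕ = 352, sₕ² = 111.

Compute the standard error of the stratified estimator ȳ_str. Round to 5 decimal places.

0.35124

Var(ȳ_str) = Σₕ Wₕ²(1 − fₕ)sₕ²/nₕ with Wₕ = Nₕ/N, N = 20409.
Tier 3: Wₕ = 0.89235141; term = 0.89235141²·(1 − 0.21397979)·749/3897 = 0.1202976.
Tier 1: Wₕ = 0.10764859; term = 0.10764859²·(1 − 0.16021848)·111/352 = 0.0030687626.
Sum = 0.12336636.
SE = √(0.12336636) = 0.35124.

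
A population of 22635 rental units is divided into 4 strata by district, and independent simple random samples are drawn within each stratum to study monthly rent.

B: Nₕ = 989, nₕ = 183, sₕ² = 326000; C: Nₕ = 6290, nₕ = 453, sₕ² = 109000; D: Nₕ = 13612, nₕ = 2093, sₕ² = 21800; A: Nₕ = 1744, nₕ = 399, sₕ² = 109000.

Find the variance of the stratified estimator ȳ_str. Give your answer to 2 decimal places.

24.45

Var(ȳ_str) = Σₕ Wₕ²(1 − fₕ)sₕ²/nₕ with Wₕ = Nₕ/N, N = 22635.
B: Wₕ = 0.04369340; term = 0.04369340²·(1 − 0.18503539)·326000/183 = 2.7716402.
C: Wₕ = 0.27788823; term = 0.27788823²·(1 − 0.07201908)·109000/453 = 17.242794.
D: Wₕ = 0.60136956; term = 0.60136956²·(1 − 0.15376139)·21800/2093 = 3.1875939.
A: Wₕ = 0.07704882; term = 0.07704882²·(1 − 0.22878440)·109000/399 = 1.2507237.
Sum = 24.452752.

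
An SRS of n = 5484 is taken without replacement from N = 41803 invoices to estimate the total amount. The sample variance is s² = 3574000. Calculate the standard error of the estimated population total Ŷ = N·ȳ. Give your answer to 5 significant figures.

994720

Var(Ŷ) = N²·Var(ȳ) = N²·(1 − n/N)·s²/n.
f = 5484/41803 = 0.13118676; Var(ȳ) = 0.86881324·3574000/5484 = 566.21782.
Var(Ŷ) = 41803² · 566.21782 = 9.8946044 × 10^11.
SE(Ŷ) = √(9.8946044 × 10^11) = 994720.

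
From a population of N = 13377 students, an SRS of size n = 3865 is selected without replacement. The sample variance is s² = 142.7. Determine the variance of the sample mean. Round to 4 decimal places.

Under SRS without replacement, Var(ȳ) = (1 − f)·s²/n with f = n/N = 3865/13377 = 0.28892876.
Var(ȳ) = (1 − 0.28892876)·142.7/3865 = 0.71107124·0.036921087 = 0.026253523.

0.0263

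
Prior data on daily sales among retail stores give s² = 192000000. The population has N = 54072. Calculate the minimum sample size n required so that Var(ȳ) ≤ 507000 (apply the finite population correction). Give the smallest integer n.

377

Without fpc, n₀ = s²/D = 192000000/507000 = 378.6982.
With fpc, (1 − n/N)·s²/n ≤ D requires n ≥ n₀/(1 + n₀/N) = 378.6982/(1 + 378.6982/54072) = 376.0644.
Rounding up, n = 377.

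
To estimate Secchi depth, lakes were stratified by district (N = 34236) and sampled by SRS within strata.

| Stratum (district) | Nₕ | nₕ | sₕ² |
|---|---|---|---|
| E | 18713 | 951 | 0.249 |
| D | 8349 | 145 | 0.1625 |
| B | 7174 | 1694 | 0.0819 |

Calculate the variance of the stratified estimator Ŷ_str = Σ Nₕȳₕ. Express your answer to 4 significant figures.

165700

Var(Ŷ_str) = Σₕ Nₕ²(1 − fₕ)sₕ²/nₕ.
E: 18713²·(1 − 951/18713)·0.249/951 = 87027.02.
D: 8349²·(1 − 145/8349)·0.1625/145 = 76761.858.
B: 7174²·(1 − 1694/7174)·0.0819/1694 = 1900.695.
Sum = 165689.57.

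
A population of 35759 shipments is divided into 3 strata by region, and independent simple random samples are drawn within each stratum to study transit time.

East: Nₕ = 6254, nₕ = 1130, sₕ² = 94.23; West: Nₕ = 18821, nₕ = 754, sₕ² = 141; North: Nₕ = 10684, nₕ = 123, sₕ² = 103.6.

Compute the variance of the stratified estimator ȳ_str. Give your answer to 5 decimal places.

0.12614

Var(ȳ_str) = Σₕ Wₕ²(1 − fₕ)sₕ²/nₕ with Wₕ = Nₕ/N, N = 35759.
East: Wₕ = 0.17489303; term = 0.17489303²·(1 − 0.18068436)·94.23/1130 = 0.002089811.
West: Wₕ = 0.52632904; term = 0.52632904²·(1 − 0.04006163)·141/754 = 0.049728548.
North: Wₕ = 0.29877793; term = 0.29877793²·(1 − 0.01151254)·103.6/123 = 0.074322932.
Sum = 0.12614129.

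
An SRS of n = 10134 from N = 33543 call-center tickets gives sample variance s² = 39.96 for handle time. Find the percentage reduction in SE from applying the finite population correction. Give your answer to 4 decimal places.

16.4608

f = n/N = 10134/33543 = 0.30211967.
SE_no-fpc = √(s²/n) = 0.062794599; SE_fpc = √((1−f)s²/n) = 0.052458126.
Ratio = √(1−f) = 0.83539232. Reduction = 100·(1 − 0.83539232) = 16.4608%.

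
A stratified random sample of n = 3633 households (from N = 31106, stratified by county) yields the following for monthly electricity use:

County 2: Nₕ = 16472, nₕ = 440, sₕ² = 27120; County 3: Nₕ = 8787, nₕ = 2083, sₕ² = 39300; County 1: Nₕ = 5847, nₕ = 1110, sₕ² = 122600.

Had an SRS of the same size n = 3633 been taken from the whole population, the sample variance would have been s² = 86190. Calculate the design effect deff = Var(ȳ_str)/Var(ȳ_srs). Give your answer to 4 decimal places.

1.0086

Var(ȳ_str) = Σ Wₕ²(1−fₕ)sₕ²/nₕ with Wₕ = Nₕ/31106:
  County 2: (16472/31106)²·(1−440/16472)·27120/440 = 16.822197
  County 3: (8787/31106)²·(1−2083/8787)·39300/2083 = 1.1486549
  County 1: (5847/31106)²·(1−1110/5847)·122600/1110 = 3.1616634
  → Var(ȳ_str) = 21.132515.
Var(ȳ_srs) = (1 − 3633/31106)·86190/3633 = 20.953347.
deff = 21.132515 / 20.953347 = 1.0086.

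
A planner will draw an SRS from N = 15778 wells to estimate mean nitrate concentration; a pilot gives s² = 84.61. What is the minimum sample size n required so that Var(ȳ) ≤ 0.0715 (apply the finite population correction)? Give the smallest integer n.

Without fpc, n₀ = s²/D = 84.61/0.0715 = 1183.3566.
With fpc, (1 − n/N)·s²/n ≤ D requires n ≥ n₀/(1 + n₀/N) = 1183.3566/(1 + 1183.3566/15778) = 1100.7964.
Rounding up, n = 1101.

1101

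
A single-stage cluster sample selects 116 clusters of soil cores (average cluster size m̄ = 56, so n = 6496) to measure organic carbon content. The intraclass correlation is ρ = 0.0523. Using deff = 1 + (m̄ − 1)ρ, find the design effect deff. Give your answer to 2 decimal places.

deff = 1 + (56 − 1)·0.0523 = 1 + 2.8765 = 3.8765.

3.88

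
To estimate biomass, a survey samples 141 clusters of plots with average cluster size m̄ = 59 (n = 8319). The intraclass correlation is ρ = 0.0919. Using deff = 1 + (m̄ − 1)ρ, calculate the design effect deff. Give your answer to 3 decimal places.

6.330

deff = 1 + (59 − 1)·0.0919 = 1 + 5.3302 = 6.3302.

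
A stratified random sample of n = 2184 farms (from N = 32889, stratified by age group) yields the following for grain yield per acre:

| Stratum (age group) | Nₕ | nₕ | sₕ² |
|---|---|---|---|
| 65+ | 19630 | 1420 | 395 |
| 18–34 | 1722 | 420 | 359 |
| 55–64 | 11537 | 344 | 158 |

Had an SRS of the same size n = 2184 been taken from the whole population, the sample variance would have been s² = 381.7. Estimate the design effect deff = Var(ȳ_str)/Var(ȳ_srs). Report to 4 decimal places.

0.9103

Var(ȳ_str) = Σ Wₕ²(1−fₕ)sₕ²/nₕ with Wₕ = Nₕ/32889:
  65+: (19630/32889)²·(1−1420/19630)·395/1420 = 0.091925851
  18–34: (1722/32889)²·(1−420/1722)·359/420 = 0.0017716909
  55–64: (11537/32889)²·(1−344/11537)·158/344 = 0.05483233
  → Var(ȳ_str) = 0.14852987.
Var(ȳ_srs) = (1 − 2184/32889)·381.7/2184 = 0.16316536.
deff = 0.14852987 / 0.16316536 = 0.9103.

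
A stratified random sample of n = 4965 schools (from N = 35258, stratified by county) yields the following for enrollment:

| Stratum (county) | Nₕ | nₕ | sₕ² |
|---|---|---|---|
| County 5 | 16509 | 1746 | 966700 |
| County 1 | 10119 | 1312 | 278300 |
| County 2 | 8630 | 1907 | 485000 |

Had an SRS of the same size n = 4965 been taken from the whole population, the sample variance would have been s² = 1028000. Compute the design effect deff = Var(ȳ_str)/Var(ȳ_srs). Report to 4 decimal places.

0.7624

Var(ȳ_str) = Σ Wₕ²(1−fₕ)sₕ²/nₕ with Wₕ = Nₕ/35258:
  County 5: (16509/35258)²·(1−1746/16509)·966700/1746 = 108.54942
  County 1: (10119/35258)²·(1−1312/10119)·278300/1312 = 15.206512
  County 2: (8630/35258)²·(1−1907/8630)·485000/1907 = 11.86997
  → Var(ȳ_str) = 135.6259.
Var(ȳ_srs) = (1 − 4965/35258)·1028000/4965 = 177.89284.
deff = 135.6259 / 177.89284 = 0.7624.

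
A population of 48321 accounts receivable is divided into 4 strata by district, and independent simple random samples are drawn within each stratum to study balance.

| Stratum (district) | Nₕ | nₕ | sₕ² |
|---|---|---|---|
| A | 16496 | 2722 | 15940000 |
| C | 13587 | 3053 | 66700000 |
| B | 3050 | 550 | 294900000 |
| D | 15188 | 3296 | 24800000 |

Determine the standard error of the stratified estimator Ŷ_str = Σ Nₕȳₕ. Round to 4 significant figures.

3.147 × 10^6

Var(Ŷ_str) = Σₕ Nₕ²(1 − fₕ)sₕ²/nₕ.
A: 16496²·(1 − 2722/16496)·15940000/2722 = 1.3305737 × 10^12.
C: 13587²·(1 − 3053/13587)·66700000/3053 = 3.1269139 × 10^12.
B: 3050²·(1 − 550/3050)·294900000/550 = 4.0883864 × 10^12.
D: 15188²·(1 − 3296/15188)·24800000/3296 = 1.3590016 × 10^12.
Sum = 9.9048756 × 10^12.
SE = √(9.9048756 × 10^12) = 3.147 × 10^6.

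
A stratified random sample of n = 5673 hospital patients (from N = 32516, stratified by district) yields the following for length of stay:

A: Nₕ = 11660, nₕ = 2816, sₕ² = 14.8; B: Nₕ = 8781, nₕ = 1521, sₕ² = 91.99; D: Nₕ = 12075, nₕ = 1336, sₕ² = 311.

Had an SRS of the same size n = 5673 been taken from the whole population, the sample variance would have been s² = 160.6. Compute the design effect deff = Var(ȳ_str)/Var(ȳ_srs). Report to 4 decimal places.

Var(ȳ_str) = Σ Wₕ²(1−fₕ)sₕ²/nₕ with Wₕ = Nₕ/32516:
  A: (11660/32516)²·(1−2816/11660)·14.8/2816 = 5.1260415 × 10^-4
  B: (8781/32516)²·(1−1521/8781)·91.99/1521 = 0.003646681
  D: (12075/32516)²·(1−1336/12075)·311/1336 = 0.0285503
  → Var(ȳ_str) = 0.032709585.
Var(ȳ_srs) = (1 − 5673/32516)·160.6/5673 = 0.023370429.
deff = 0.032709585 / 0.023370429 = 1.3996.

1.3996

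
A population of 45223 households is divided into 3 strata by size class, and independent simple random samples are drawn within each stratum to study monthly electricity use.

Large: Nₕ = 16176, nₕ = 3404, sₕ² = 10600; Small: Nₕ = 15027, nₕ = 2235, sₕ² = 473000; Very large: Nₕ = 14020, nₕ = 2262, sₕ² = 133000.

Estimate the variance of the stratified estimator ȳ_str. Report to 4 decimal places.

Var(ȳ_str) = Σₕ Wₕ²(1 − fₕ)sₕ²/nₕ with Wₕ = Nₕ/N, N = 45223.
Large: Wₕ = 0.35769409; term = 0.35769409²·(1 − 0.21043521)·10600/3404 = 0.31457748.
Small: Wₕ = 0.33228667; term = 0.33228667²·(1 − 0.14873228)·473000/2235 = 19.89187.
Very large: Wₕ = 0.31001924; term = 0.31001924²·(1 − 0.16134094)·133000/2262 = 4.7393826.
Sum = 24.94583.

24.9458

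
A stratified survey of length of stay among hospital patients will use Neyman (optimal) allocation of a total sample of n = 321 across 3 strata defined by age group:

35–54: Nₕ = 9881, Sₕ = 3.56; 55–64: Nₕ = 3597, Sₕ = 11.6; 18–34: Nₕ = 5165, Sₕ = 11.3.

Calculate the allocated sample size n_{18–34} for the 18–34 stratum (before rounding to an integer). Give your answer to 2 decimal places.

Neyman allocation: nₕ = n·NₕSₕ / Σⱼ NⱼSⱼ.
Σ NⱼSⱼ = 9881·3.56 + 3597·11.6 + 5165·11.3 = 135266.06.
n_{18–34} = 321·5165·11.3 / 135266.06 = 138.50.

138.50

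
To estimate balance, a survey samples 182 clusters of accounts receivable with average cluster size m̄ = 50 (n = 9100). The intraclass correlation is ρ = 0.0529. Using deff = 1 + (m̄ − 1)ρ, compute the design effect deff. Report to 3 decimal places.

3.592

deff = 1 + (50 − 1)·0.0529 = 1 + 2.5921 = 3.5921.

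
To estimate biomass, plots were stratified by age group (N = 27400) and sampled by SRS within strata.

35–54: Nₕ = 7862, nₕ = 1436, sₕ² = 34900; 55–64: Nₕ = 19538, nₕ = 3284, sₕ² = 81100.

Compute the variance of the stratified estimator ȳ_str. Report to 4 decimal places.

12.0816

Var(ȳ_str) = Σₕ Wₕ²(1 − fₕ)sₕ²/nₕ with Wₕ = Nₕ/N, N = 27400.
35–54: Wₕ = 0.28693431; term = 0.28693431²·(1 − 0.18265073)·34900/1436 = 1.6354739.
55–64: Wₕ = 0.71306569; term = 0.71306569²·(1 − 0.16808271)·81100/3284 = 10.446166.
Sum = 12.08164.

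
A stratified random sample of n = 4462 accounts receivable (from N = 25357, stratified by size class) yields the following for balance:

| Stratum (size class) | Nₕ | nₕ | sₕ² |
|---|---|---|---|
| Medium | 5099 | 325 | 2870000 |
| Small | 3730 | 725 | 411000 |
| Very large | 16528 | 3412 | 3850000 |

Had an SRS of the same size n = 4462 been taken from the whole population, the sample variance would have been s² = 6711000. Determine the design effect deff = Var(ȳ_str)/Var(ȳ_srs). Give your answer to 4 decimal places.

Var(ȳ_str) = Σ Wₕ²(1−fₕ)sₕ²/nₕ with Wₕ = Nₕ/25357:
  Medium: (5099/25357)²·(1−325/5099)·2870000/325 = 334.32605
  Small: (3730/25357)²·(1−725/3730)·411000/725 = 9.8823762
  Very large: (16528/25357)²·(1−3412/16528)·3850000/3412 = 380.43256
  → Var(ȳ_str) = 724.64099.
Var(ȳ_srs) = (1 − 4462/25357)·6711000/4462 = 1239.3734.
deff = 724.64099 / 1239.3734 = 0.5847.

0.5847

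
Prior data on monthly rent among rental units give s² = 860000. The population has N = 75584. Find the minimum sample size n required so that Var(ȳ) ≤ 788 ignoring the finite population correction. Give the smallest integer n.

Without fpc, n₀ = s²/D = 860000/788 = 1091.3706.
Rounding up, n = 1092.

1092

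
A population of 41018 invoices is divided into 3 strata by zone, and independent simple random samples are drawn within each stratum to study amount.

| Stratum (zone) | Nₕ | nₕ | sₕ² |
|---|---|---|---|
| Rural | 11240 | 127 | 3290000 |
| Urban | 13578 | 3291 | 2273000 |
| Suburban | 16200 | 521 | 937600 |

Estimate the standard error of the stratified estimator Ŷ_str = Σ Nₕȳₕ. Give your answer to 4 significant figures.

Var(Ŷ_str) = Σₕ Nₕ²(1 − fₕ)sₕ²/nₕ.
Rural: 11240²·(1 − 127/11240)·3290000/127 = 3.2358606 × 10^12.
Urban: 13578²·(1 − 3291/13578)·2273000/3291 = 9.6470848 × 10^10.
Suburban: 16200²·(1 − 521/16200)·937600/521 = 4.5710214 × 10^11.
Sum = 3.7894336 × 10^12.
SE = √(3.7894336 × 10^12) = 1.947 × 10^6.

1.947 × 10^6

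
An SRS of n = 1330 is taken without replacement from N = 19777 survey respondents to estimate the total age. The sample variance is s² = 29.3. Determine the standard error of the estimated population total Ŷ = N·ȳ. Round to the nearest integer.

Var(Ŷ) = N²·Var(ȳ) = N²·(1 − n/N)·s²/n.
f = 1330/19777 = 0.06724984; Var(ȳ) = 0.93275016·29.3/1330 = 0.020548556.
Var(Ŷ) = 19777² · 0.020548556 = 8.0371511 × 10^6.
SE(Ŷ) = √(8.0371511 × 10^6) = 2835.

2835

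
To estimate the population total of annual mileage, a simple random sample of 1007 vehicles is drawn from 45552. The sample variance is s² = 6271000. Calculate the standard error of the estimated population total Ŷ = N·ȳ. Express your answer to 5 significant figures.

Var(Ŷ) = N²·Var(ȳ) = N²·(1 − n/N)·s²/n.
f = 1007/45552 = 0.02210660; Var(ȳ) = 0.97789340·6271000/1007 = 6089.7413.
Var(Ŷ) = 45552² · 6089.7413 = 1.263612 × 10^13.
SE(Ŷ) = √(1.263612 × 10^13) = 3.5547 × 10^6.

3.5547 × 10^6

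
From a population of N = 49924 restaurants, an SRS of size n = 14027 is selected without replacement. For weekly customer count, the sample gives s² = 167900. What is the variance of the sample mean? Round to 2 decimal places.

Under SRS without replacement, Var(ȳ) = (1 − f)·s²/n with f = n/N = 14027/49924 = 0.28096707.
Var(ȳ) = (1 − 0.28096707)·167900/14027 = 0.71903293·11.969773 = 8.6066607.

8.61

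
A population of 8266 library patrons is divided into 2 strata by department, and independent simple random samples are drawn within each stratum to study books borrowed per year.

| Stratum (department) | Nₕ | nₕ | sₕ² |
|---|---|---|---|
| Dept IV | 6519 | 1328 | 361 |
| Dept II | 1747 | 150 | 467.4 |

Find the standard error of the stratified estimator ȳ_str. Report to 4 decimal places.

0.5117

Var(ȳ_str) = Σₕ Wₕ²(1 − fₕ)sₕ²/nₕ with Wₕ = Nₕ/N, N = 8266.
Dept IV: Wₕ = 0.78865231; term = 0.78865231²·(1 − 0.20371223)·361/1328 = 0.13463263.
Dept II: Wₕ = 0.21134769; term = 0.21134769²·(1 − 0.08586148)·467.4/150 = 0.12723438.
Sum = 0.26186701.
SE = √(0.26186701) = 0.5117.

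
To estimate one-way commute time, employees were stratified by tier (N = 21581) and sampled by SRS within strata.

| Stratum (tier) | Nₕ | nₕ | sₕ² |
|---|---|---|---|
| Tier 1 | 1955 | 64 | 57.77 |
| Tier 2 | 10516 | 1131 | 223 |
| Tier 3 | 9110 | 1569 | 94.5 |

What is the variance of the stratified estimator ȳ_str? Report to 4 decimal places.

0.0578

Var(ȳ_str) = Σₕ Wₕ²(1 − fₕ)sₕ²/nₕ with Wₕ = Nₕ/N, N = 21581.
Tier 1: Wₕ = 0.09058894; term = 0.09058894²·(1 − 0.03273657)·57.77/64 = 0.0071650224.
Tier 2: Wₕ = 0.48728048; term = 0.48728048²·(1 − 0.10755040)·223/1131 = 0.041781496.
Tier 3: Wₕ = 0.42213058; term = 0.42213058²·(1 − 0.17222832)·94.5/1569 = 0.0088840921.
Sum = 0.057830611.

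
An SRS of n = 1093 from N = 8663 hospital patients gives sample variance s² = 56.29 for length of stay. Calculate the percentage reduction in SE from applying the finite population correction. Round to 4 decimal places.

6.5211

f = n/N = 1093/8663 = 0.12616876.
SE_no-fpc = √(s²/n) = 0.22693712; SE_fpc = √((1−f)s²/n) = 0.21213842.
Ratio = √(1−f) = 0.93478941. Reduction = 100·(1 − 0.93478941) = 6.5211%.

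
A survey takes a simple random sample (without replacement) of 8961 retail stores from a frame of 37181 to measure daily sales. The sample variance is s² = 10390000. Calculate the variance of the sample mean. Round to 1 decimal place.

880.0

Under SRS without replacement, Var(ȳ) = (1 − f)·s²/n with f = n/N = 8961/37181 = 0.24101019.
Var(ȳ) = (1 − 0.24101019)·10390000/8961 = 0.75898981·1159.4688 = 880.02501.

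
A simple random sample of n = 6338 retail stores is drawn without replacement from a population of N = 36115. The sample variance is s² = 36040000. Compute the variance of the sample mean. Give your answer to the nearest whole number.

Under SRS without replacement, Var(ȳ) = (1 − f)·s²/n with f = n/N = 6338/36115 = 0.17549495.
Var(ȳ) = (1 − 0.17549495)·36040000/6338 = 0.82450505·5686.3364 = 4688.4131.

4688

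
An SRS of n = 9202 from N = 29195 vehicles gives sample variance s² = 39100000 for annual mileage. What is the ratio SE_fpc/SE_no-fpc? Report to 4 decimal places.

f = n/N = 9202/29195 = 0.31519096.
SE_no-fpc = √(s²/n) = 65.184939; SE_fpc = √((1−f)s²/n) = 53.942616.
Ratio = √(1−f) = 0.82753190.

0.8275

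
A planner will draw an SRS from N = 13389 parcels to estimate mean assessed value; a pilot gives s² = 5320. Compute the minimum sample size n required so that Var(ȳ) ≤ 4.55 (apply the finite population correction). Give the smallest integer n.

Without fpc, n₀ = s²/D = 5320/4.55 = 1169.2308.
With fpc, (1 − n/N)·s²/n ≤ D requires n ≥ n₀/(1 + n₀/N) = 1169.2308/(1 + 1169.2308/13389) = 1075.3251.
Rounding up, n = 1076.

1076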